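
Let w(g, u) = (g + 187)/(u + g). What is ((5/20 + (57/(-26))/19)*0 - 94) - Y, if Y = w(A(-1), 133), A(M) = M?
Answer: -2099/22 ≈ -95.409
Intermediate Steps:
w(g, u) = (187 + g)/(g + u)
Y = 31/22 (Y = (187 - 1)/(-1 + 133) = 186/132 = (1/132)*186 = 31/22 ≈ 1.4091)
((5/20 + (57/(-26))/19)*0 - 94) - Y = ((5/20 + (57/(-26))/19)*0 - 94) - 1*31/22 = ((5*(1/20) + (57*(-1/26))*(1/19))*0 - 94) - 31/22 = ((1/4 - 57/26*1/19)*0 - 94) - 31/22 = ((1/4 - 3/26)*0 - 94) - 31/22 = ((7/52)*0 - 94) - 31/22 = (0 - 94) - 31/22 = -94 - 31/22 = -2099/22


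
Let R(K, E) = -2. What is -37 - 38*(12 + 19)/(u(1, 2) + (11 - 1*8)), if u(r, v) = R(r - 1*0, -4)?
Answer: -1215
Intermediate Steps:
u(r, v) = -2
-37 - 38*(12 + 19)/(u(1, 2) + (11 - 1*8)) = -37 - 38*(12 + 19)/(-2 + (11 - 1*8)) = -37 - 1178/(-2 + (11 - 8)) = -37 - 1178/(-2 + 3) = -37 - 1178/1 = -37 - 1178 = -1215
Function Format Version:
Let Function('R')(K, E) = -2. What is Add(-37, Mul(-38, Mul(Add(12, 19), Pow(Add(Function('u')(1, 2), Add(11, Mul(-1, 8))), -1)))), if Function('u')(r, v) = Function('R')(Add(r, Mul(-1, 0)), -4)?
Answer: -1215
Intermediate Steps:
Function('u')(r, v) = -2
Add(-37, Mul(-38, Mul(Add(12, 19), Pow(Add(Function('u')(1, 2), Add(11, Mul(-1, 8))), -1)))) = Add(-37, Mul(-38, Mul(Add(12, 19), Pow(Add(-2, Add(11, Mul(-1, 8))), -1)))) = Add(-37, Mul(-38, Mul(31, Pow(Add(-2, Add(11, -8)), -1)))) = Add(-37, Mul(-38, Mul(31, Pow(Add(-2, 3), -1)))) = Add(-37, Mul(-38, Mul(31, Pow(1, -1)))) = Add(-37, Mul(-38, Mul(31, 1))) = Add(-37, Mul(-38, 31)) = Add(-37, -1178) = -1215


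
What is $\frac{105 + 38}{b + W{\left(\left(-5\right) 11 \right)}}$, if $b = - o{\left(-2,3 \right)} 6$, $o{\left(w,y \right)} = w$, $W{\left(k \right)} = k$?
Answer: $- \frac{143}{43} \approx -3.3256$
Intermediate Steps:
$b = 12$ ($b = \left(-1\right) \left(-2\right) 6 = 2 \cdot 6 = 12$)
$\frac{105 + 38}{b + W{\left(\left(-5\right) 11 \right)}} = \frac{105 + 38}{12 - 55} = \frac{143}{12 - 55} = \frac{143}{-43} = 143 \left(- \frac{1}{43}\right) = - \frac{143}{43}$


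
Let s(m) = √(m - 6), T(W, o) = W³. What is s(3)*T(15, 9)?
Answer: 3375*I*√3 ≈ 5845.7*I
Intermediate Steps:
s(m) = √(-6 + m)
s(3)*T(15, 9) = √(-6 + 3)*15³ = √(-3)*3375 = (I*√3)*3375 = 3375*I*√3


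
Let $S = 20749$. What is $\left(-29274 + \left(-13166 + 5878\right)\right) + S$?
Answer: $-15813$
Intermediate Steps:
$\left(-29274 + \left(-13166 + 5878\right)\right) + S = \left(-29274 + \left(-13166 + 5878\right)\right) + 20749 = \left(-29274 - 7288\right) + 20749 = -36562 + 20749 = -15813$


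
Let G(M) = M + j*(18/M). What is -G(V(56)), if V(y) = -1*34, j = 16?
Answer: 722/17 ≈ 42.471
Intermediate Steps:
V(y) = -34
G(M) = M + 288/M (G(M) = M + 16*(18/M) = M + 288/M)
-G(V(56)) = -(-34 + 288/(-34)) = -(-34 + 288*(-1/34)) = -(-34 - 144/17) = -1*(-722/17) = 722/17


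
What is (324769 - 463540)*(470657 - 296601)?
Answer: -24153925176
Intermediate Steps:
(324769 - 463540)*(470657 - 296601) = -138771*174056 = -24153925176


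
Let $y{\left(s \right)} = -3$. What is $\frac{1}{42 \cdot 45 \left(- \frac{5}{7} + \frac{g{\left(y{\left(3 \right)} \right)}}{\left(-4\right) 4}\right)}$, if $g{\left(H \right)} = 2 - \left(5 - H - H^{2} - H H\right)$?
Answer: $- \frac{2}{5535} \approx -0.00036134$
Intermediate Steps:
$g{\left(H \right)} = -3 + H + 2 H^{2}$ ($g{\left(H \right)} = 2 - \left(5 - H - 2 H^{2}\right) = 2 + \left(-5 + H + 2 H^{2}\right) = -3 + H + 2 H^{2}$)
$\frac{1}{42 \cdot 45 \left(- \frac{5}{7} + \frac{g{\left(y{\left(3 \right)} \right)}}{\left(-4\right) 4}\right)} = \frac{1}{42 \cdot 45 \left(- \frac{5}{7} + \frac{-3 - 3 + 2 \left(-3\right)^{2}}{\left(-4\right) 4}\right)} = \frac{1}{1890 \left(\left(-5\right) \frac{1}{7} + \frac{-3 - 3 + 2 \cdot 9}{-16}\right)} = \frac{1}{1890 \left(- \frac{5}{7} + \left(-3 - 3 + 18\right) \left(- \frac{1}{16}\right)\right)} = \frac{1}{1890 \left(- \frac{5}{7} + 12 \left(- \frac{1}{16}\right)\right)} = \frac{1}{1890 \left(- \frac{5}{7} - \frac{3}{4}\right)} = \frac{1}{1890 \left(- \frac{41}{28}\right)} = \frac{1}{- \frac{5535}{2}} = - \frac{2}{5535}$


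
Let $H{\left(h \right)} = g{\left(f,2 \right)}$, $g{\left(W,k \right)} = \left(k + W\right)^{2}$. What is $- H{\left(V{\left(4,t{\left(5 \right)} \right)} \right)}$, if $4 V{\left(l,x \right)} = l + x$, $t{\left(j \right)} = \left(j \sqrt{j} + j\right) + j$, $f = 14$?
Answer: $-256$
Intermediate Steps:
$t{\left(j \right)} = j^{\frac{3}{2}} + 2 j$ ($t{\left(j \right)} = \left(j^{\frac{3}{2}} + j\right) + j = \left(j + j^{\frac{3}{2}}\right) + j = j^{\frac{3}{2}} + 2 j$)
$g{\left(W,k \right)} = \left(W + k\right)^{2}$
$V{\left(l,x \right)} = \frac{l}{4} + \frac{x}{4}$ ($V{\left(l,x \right)} = \frac{l + x}{4} = \frac{l}{4} + \frac{x}{4}$)
$H{\left(h \right)} = 256$ ($H{\left(h \right)} = \left(14 + 2\right)^{2} = 16^{2} = 256$)
$- H{\left(V{\left(4,t{\left(5 \right)} \right)} \right)} = \left(-1\right) 256 = -256$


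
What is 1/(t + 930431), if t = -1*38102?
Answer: 1/892329 ≈ 1.1207e-6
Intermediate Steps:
t = -38102
1/(t + 930431) = 1/(-38102 + 930431) = 1/892329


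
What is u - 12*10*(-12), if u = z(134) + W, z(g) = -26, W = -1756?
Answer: -342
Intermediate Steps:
u = -1782 (u = -26 - 1756 = -1782)
u - 12*10*(-12) = -1782 - 12*10*(-12) = -1782 - 120*(-12) = -1782 + 1440 = -342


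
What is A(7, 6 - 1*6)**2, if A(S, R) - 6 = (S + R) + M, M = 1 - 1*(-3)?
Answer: 289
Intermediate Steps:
M = 4 (M = 1 + 3 = 4)
A(S, R) = 10 + R + S (A(S, R) = 6 + ((S + R) + 4) = 6 + ((R + S) + 4) = 6 + (4 + R + S) = 10 + R + S)
A(7, 6 - 1*6)**2 = (10 + (6 - 1*6) + 7)**2 = (10 + (6 - 6) + 7)**2 = (10 + 0 + 7)**2 = 17**2 = 289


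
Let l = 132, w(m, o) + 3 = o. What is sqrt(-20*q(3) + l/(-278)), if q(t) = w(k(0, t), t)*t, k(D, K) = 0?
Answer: I*sqrt(9174)/139 ≈ 0.68907*I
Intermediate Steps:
w(m, o) = -3 + o
q(t) = t*(-3 + t) (q(t) = (-3 + t)*t = t*(-3 + t))
sqrt(-20*q(3) + l/(-278)) = sqrt(-60*(-3 + 3) + 132/(-278)) = sqrt(-60*0 + 132*(-1/278)) = sqrt(-20*0 - 66/139) = sqrt(0 - 66/139) = sqrt(-66/139) = I*sqrt(9174)/139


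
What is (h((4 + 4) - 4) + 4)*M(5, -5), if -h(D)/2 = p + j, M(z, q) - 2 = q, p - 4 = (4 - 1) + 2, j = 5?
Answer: 72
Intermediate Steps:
p = 9 (p = 4 + ((4 - 1) + 2) = 4 + (3 + 2) = 4 + 5 = 9)
M(z, q) = 2 + q
h(D) = -28 (h(D) = -2*(9 + 5) = -2*14 = -28)
(h((4 + 4) - 4) + 4)*M(5, -5) = (-28 + 4)*(2 - 5) = -24*(-3) = 72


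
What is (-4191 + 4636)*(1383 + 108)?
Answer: 663495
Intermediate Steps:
(-4191 + 4636)*(1383 + 108) = 445*1491 = 663495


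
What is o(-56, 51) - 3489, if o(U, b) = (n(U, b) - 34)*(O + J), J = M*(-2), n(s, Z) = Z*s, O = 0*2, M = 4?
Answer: 19631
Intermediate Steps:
O = 0
J = -8 (J = 4*(-2) = -8)
o(U, b) = 272 - 8*U*b (o(U, b) = (b*U - 34)*(0 - 8) = (U*b - 34)*(-8) = (-34 + U*b)*(-8) = 272 - 8*U*b)
o(-56, 51) - 3489 = (272 - 8*(-56)*51) - 3489 = (272 + 22848) - 3489 = 23120 - 3489 = 19631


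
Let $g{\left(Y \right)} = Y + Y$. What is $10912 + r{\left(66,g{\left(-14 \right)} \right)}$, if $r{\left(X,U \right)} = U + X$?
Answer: $10950$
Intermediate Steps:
$g{\left(Y \right)} = 2 Y$
$10912 + r{\left(66,g{\left(-14 \right)} \right)} = 10912 + \left(2 \left(-14\right) + 66\right) = 10912 + \left(-28 + 66\right) = 10912 + 38 = 10950$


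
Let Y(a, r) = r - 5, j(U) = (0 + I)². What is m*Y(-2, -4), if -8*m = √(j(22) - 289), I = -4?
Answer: 9*I*√273/8 ≈ 18.588*I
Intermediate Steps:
j(U) = 16 (j(U) = (0 - 4)² = (-4)² = 16)
Y(a, r) = -5 + r
m = -I*√273/8 (m = -√(16 - 289)/8 = -I*√273/8 ≈ -2.0653*I)
m*Y(-2, -4) = (-I*√273/8)*(-5 - 4) = -I*√273/8*(-9) = 9*I*√273/8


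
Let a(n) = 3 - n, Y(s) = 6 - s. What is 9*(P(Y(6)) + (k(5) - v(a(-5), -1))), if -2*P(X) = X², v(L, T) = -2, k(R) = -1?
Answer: 9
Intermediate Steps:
P(X) = -X²/2
9*(P(Y(6)) + (k(5) - v(a(-5), -1))) = 9*(-(6 - 1*6)²/2 + (-1 - 1*(-2))) = 9*(-(6 - 6)²/2 + (-1 + 2)) = 9*(-½*0² + 1) = 9*(-½*0 + 1) = 9*(0 + 1) = 9*1 = 9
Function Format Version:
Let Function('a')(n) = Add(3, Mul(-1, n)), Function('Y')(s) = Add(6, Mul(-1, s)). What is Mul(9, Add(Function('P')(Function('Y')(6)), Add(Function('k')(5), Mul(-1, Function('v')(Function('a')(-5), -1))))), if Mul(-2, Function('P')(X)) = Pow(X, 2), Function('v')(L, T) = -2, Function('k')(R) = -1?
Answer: 9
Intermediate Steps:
Function('P')(X) = Mul(Rational(-1, 2), Pow(X, 2))
Mul(9, Add(Function('P')(Function('Y')(6)), Add(Function('k')(5), Mul(-1, Function('v')(Function('a')(-5), -1))))) = Mul(9, Add(Mul(Rational(-1, 2), Pow(Add(6, Mul(-1, 6)), 2)), Add(-1, Mul(-1, -2)))) = Mul(9, Add(Mul(Rational(-1, 2), Pow(Add(6, -6), 2)), Add(-1, 2))) = Mul(9, Add(Mul(Rational(-1, 2), Pow(0, 2)), 1)) = Mul(9, Add(Mul(Rational(-1, 2), 0), 1)) = Mul(9, Add(0, 1)) = Mul(9, 1) = 9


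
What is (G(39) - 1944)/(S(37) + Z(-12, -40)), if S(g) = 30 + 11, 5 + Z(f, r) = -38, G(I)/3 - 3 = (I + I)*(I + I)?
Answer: -16317/2 ≈ -8158.5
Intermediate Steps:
G(I) = 9 + 12*I² (G(I) = 9 + 3*((I + I)*(I + I)) = 9 + 3*((2*I)*(2*I)) = 9 + 3*(4*I²) = 9 + 12*I²)
Z(f, r) = -43 (Z(f, r) = -5 - 38 = -43)
S(g) = 41
(G(39) - 1944)/(S(37) + Z(-12, -40)) = ((9 + 12*39²) - 1944)/(41 - 43) = ((9 + 12*1521) - 1944)/(-2) = ((9 + 18252) - 1944)*(-½) = (18261 - 1944)*(-½) = 16317*(-½) = -16317/2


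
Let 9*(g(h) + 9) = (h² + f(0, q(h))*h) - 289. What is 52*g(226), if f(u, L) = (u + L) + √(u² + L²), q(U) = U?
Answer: 7948616/9 ≈ 8.8318e+5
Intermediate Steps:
f(u, L) = L + u + √(L² + u²) (f(u, L) = (L + u) + √(L² + u²) = L + u + √(L² + u²))
g(h) = -370/9 + h²/9 + h*(h + √(h²))/9 (g(h) = -9 + ((h² + (h + 0 + √(h² + 0²))*h) - 289)/9 = -9 + ((h² + (h + 0 + √(h² + 0))*h) - 289)/9 = -9 + ((h² + (h + 0 + √(h²))*h) - 289)/9 = -9 + ((h² + (h + √(h²))*h) - 289)/9 = -9 + ((h² + h*(h + √(h²))) - 289)/9 = -9 + (-289 + h² + h*(h + √(h²)))/9 = -9 + (-289/9 + h²/9 + h*(h + √(h²))/9) = -370/9 + h²/9 + h*(h + √(h²))/9)
52*g(226) = 52*(-370/9 + (⅑)*226² + (⅑)*226*(226 + √(226²))) = 52*(-370/9 + (⅑)*51076 + (⅑)*226*(226 + √51076)) = 52*(-370/9 + 51076/9 + (⅑)*226*(226 + 226)) = 52*(-370/9 + 51076/9 + (⅑)*226*452) = 52*(-370/9 + 51076/9 + 102152/9) = 52*(152858/9) = 7948616/9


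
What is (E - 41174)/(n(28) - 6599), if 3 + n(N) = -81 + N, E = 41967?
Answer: -793/6655 ≈ -0.11916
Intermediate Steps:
n(N) = -84 + N (n(N) = -3 + (-81 + N) = -84 + N)
(E - 41174)/(n(28) - 6599) = (41967 - 41174)/((-84 + 28) - 6599) = 793/(-56 - 6599) = 793/(-6655) = 793*(-1/6655) = -793/6655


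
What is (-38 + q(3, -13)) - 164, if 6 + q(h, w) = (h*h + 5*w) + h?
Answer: -261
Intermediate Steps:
q(h, w) = -6 + h + h² + 5*w (q(h, w) = -6 + ((h*h + 5*w) + h) = -6 + ((h² + 5*w) + h) = -6 + (h + h² + 5*w) = -6 + h + h² + 5*w)
(-38 + q(3, -13)) - 164 = (-38 + (-6 + 3 + 3² + 5*(-13))) - 164 = (-38 + (-6 + 3 + 9 - 65)) - 164 = (-38 - 59) - 164 = -97 - 164 = -261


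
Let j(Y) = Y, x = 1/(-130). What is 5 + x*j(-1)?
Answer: 651/130 ≈ 5.0077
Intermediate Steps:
x = -1/130 ≈ -0.0076923
5 + x*j(-1) = 5 - 1/130*(-1) = 5 + 1/130 = 651/130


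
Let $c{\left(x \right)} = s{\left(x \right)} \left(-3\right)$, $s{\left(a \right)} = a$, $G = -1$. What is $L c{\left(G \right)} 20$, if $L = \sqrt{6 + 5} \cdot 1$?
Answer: $60 \sqrt{11} \approx 199.0$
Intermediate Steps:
$c{\left(x \right)} = - 3 x$ ($c{\left(x \right)} = x \left(-3\right) = - 3 x$)
$L = \sqrt{11}$ ($L = \sqrt{11} \cdot 1 = \sqrt{11} \approx 3.3166$)
$L c{\left(G \right)} 20 = \sqrt{11} \left(\left(-3\right) \left(-1\right)\right) 20 = \sqrt{11} \cdot 3 \cdot 20 = 3 \sqrt{11} \cdot 20 = 60 \sqrt{11}$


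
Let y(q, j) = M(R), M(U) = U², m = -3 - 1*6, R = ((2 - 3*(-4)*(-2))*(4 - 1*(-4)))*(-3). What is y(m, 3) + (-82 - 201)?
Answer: 278501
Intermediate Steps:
R = 528 (R = ((2 + 12*(-2))*(4 + 4))*(-3) = ((2 - 24)*8)*(-3) = -22*8*(-3) = -176*(-3) = 528)
m = -9 (m = -3 - 6 = -9)
y(q, j) = 278784 (y(q, j) = 528² = 278784)
y(m, 3) + (-82 - 201) = 278784 + (-82 - 201) = 278784 - 283 = 278501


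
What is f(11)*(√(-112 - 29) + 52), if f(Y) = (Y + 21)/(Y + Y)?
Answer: 832/11 + 16*I*√141/11 ≈ 75.636 + 17.272*I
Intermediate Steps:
f(Y) = (21 + Y)/(2*Y) (f(Y) = (21 + Y)/((2*Y)) = (21 + Y)*(1/(2*Y)) = (21 + Y)/(2*Y))
f(11)*(√(-112 - 29) + 52) = ((½)*(21 + 11)/11)*(√(-112 - 29) + 52) = ((½)*(1/11)*32)*(√(-141) + 52) = 16*(I*√141 + 52)/11 = 16*(52 + I*√141)/11 = 832/11 + 16*I*√141/11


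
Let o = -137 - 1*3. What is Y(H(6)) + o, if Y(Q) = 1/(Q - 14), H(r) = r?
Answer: -1121/8 ≈ -140.13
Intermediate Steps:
Y(Q) = 1/(-14 + Q)
o = -140 (o = -137 - 3 = -140)
Y(H(6)) + o = 1/(-14 + 6) - 140 = 1/(-8) - 140 = -⅛ - 140 = -1121/8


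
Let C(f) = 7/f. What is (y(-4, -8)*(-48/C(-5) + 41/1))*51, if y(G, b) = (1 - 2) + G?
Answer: -134385/7 ≈ -19198.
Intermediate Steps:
y(G, b) = -1 + G
(y(-4, -8)*(-48/C(-5) + 41/1))*51 = ((-1 - 4)*(-48/(7/(-5)) + 41/1))*51 = -5*(-48/(7*(-⅕)) + 41*1)*51 = -5*(-48/(-7/5) + 41)*51 = -5*(-48*(-5/7) + 41)*51 = -5*(240/7 + 41)*51 = -5*527/7*51 = -2635/7*51 = -134385/7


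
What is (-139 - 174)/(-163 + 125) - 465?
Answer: -17357/38 ≈ -456.76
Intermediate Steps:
(-139 - 174)/(-163 + 125) - 465 = -313/(-38) - 465 = -313*(-1/38) - 465 = 313/38 - 465 = -17357/38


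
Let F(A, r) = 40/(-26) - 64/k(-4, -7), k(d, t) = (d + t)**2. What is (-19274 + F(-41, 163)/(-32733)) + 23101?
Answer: 65682813565/17163003 ≈ 3827.0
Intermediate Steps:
F(A, r) = -3252/1573 (F(A, r) = 40/(-26) - 64/(-4 - 7)**2 = 40*(-1/26) - 64/((-11)**2) = -20/13 - 64/121 = -3252/1573)
(-19274 + F(-41, 163)/(-32733)) + 23101 = (-19274 - 3252/1573/(-32733)) + 23101 = (-19274 - 3252/1573*(-1/32733)) + 23101 = (-19274 + 1084/17163003) + 23101 = -330799718738/17163003 + 23101 = 65682813565/17163003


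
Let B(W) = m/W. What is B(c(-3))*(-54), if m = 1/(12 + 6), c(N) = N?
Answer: 1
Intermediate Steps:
m = 1/18 ≈ 0.055556
B(W) = 1/(18*W)
B(c(-3))*(-54) = ((1/18)/(-3))*(-54) = ((1/18)*(-⅓))*(-54) = -1/54*(-54) = 1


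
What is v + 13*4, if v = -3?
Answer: 49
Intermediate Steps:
v + 13*4 = -3 + 13*4 = -3 + 52 = 49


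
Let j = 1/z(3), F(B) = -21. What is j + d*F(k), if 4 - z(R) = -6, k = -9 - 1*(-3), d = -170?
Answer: 35701/10 ≈ 3570.1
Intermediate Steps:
k = -6 (k = -9 + 3 = -6)
z(R) = 10 (z(R) = 4 - 1*(-6) = 4 + 6 = 10)
j = ⅒ (j = 1/10 = ⅒ ≈ 0.10000)
j + d*F(k) = ⅒ - 170*(-21) = ⅒ + 3570 = 35701/10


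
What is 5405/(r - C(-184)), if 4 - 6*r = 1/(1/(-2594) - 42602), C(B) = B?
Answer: 1791912985635/61222313603 ≈ 29.269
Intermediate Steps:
r = 221020475/331528767 (r = 2/3 - 1/(6*(1/(-2594) - 42602)) = 2/3 - 1/(6*(-1/2594 - 42602)) = 2/3 - 1/(6*(-110509589/2594)) = 2/3 - 1/6*(-2594/110509589) = 2/3 + 1297/331528767 = 221020475/331528767 ≈ 0.66667)
5405/(r - C(-184)) = 5405/(221020475/331528767 - 1*(-184)) = 5405/(221020475/331528767 + 184) = 5405/(61222313603/331528767) = 5405*(331528767/61222313603) = 1791912985635/61222313603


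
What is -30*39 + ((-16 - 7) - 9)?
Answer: -1202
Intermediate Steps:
-30*39 + ((-16 - 7) - 9) = -1170 + (-23 - 9) = -1170 - 32 = -1202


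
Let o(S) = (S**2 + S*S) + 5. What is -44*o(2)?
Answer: -572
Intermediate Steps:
o(S) = 5 + 2*S**2 (o(S) = (S**2 + S**2) + 5 = 2*S**2 + 5 = 5 + 2*S**2)
-44*o(2) = -44*(5 + 2*2**2) = -44*(5 + 2*4) = -44*(5 + 8) = -44*13 = -572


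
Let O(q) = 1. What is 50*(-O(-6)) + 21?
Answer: -29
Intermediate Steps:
50*(-O(-6)) + 21 = 50*(-1*1) + 21 = 50*(-1) + 21 = -50 + 21 = -29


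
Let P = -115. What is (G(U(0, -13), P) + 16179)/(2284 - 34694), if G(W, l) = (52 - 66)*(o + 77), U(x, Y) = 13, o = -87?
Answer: -16319/32410 ≈ -0.50352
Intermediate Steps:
G(W, l) = 140 (G(W, l) = (52 - 66)*(-87 + 77) = -14*(-10) = 140)
(G(U(0, -13), P) + 16179)/(2284 - 34694) = (140 + 16179)/(2284 - 34694) = 16319/(-32410) = 16319*(-1/32410) = -16319/32410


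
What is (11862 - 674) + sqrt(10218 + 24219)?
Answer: 11188 + sqrt(34437) ≈ 11374.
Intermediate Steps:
(11862 - 674) + sqrt(10218 + 24219) = 11188 + sqrt(34437)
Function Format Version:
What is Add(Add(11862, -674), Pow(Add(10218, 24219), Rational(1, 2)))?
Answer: Add(11188, Pow(34437, Rational(1, 2))) ≈ 11374.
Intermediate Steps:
Add(Add(11862, -674), Pow(Add(10218, 24219), Rational(1, 2))) = Add(11188, Pow(34437, Rational(1, 2)))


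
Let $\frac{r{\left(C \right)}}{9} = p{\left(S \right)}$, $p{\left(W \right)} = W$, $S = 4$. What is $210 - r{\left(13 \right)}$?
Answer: $174$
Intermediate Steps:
$r{\left(C \right)} = 36$ ($r{\left(C \right)} = 9 \cdot 4 = 36$)
$210 - r{\left(13 \right)} = 210 - 36 = 174$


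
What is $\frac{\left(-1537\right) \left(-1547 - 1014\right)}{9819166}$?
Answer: $\frac{3936257}{9819166} \approx 0.40088$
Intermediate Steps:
$\frac{\left(-1537\right) \left(-1547 - 1014\right)}{9819166} = \left(-1537\right) \left(-2561\right) \frac{1}{9819166} = 3936257 \cdot \frac{1}{9819166} = \frac{3936257}{9819166}$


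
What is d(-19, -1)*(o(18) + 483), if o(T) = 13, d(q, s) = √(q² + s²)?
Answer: 496*√362 ≈ 9437.0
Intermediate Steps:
d(-19, -1)*(o(18) + 483) = √((-19)² + (-1)²)*(13 + 483) = √(361 + 1)*496 = √362*496 = 496*√362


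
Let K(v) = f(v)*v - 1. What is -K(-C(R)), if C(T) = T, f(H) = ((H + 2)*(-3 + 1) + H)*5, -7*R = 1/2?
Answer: 481/196 ≈ 2.4541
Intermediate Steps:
R = -1/14 (R = -1/7/2 = -1/7*1/2 = -1/14 ≈ -0.071429)
f(H) = -20 - 5*H (f(H) = ((2 + H)*(-2) + H)*5 = ((-4 - 2*H) + H)*5 = (-4 - H)*5 = -20 - 5*H)
K(v) = -1 + v*(-20 - 5*v) (K(v) = (-20 - 5*v)*v - 1 = v*(-20 - 5*v) - 1 = -1 + v*(-20 - 5*v))
-K(-C(R)) = -(-1 - 5*(-1*(-1/14))*(4 - 1*(-1/14))) = -(-1 - 5*1/14*(4 + 1/14)) = -(-1 - 5*1/14*57/14) = -(-1 - 285/196) = -1*(-481/196) = 481/196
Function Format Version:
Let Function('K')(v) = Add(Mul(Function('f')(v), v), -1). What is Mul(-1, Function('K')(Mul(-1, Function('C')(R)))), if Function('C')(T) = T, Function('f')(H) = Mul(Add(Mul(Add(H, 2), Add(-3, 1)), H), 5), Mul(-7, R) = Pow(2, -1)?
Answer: Rational(481, 196) ≈ 2.4541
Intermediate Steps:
R = Rational(-1, 14) (R = Mul(Rational(-1, 7), Pow(2, -1)) = Mul(Rational(-1, 7), Rational(1, 2)) = Rational(-1, 14) ≈ -0.071429)
Function('f')(H) = Add(-20, Mul(-5, H)) (Function('f')(H) = Mul(Add(Mul(Add(2, H), -2), H), 5) = Mul(Add(Add(-4, Mul(-2, H)), H), 5) = Mul(Add(-4, Mul(-1, H)), 5) = Add(-20, Mul(-5, H)))
Function('K')(v) = Add(-1, Mul(v, Add(-20, Mul(-5, v)))) (Function('K')(v) = Add(Mul(Add(-20, Mul(-5, v)), v), -1) = Add(Mul(v, Add(-20, Mul(-5, v))), -1) = Add(-1, Mul(v, Add(-20, Mul(-5, v)))))
Mul(-1, Function('K')(Mul(-1, Function('C')(R)))) = Mul(-1, Add(-1, Mul(-5, Mul(-1, Rational(-1, 14)), Add(4, Mul(-1, Rational(-1, 14)))))) = Mul(-1, Add(-1, Mul(-5, Rational(1, 14), Add(4, Rational(1, 14))))) = Mul(-1, Add(-1, Mul(-5, Rational(1, 14), Rational(57, 14)))) = Mul(-1, Add(-1, Rational(-285, 196))) = Mul(-1, Rational(-481, 196)) = Rational(481, 196)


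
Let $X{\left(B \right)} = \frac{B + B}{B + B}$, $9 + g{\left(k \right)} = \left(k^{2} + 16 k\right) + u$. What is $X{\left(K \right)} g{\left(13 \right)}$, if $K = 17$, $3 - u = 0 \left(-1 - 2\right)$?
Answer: $371$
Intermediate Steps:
$u = 3$ ($u = 3 - 0 \left(-1 - 2\right) = 3 - 0 \left(-3\right) = 3 - 0 = 3 + 0 = 3$)
$g{\left(k \right)} = -6 + k^{2} + 16 k$ ($g{\left(k \right)} = -9 + \left(\left(k^{2} + 16 k\right) + 3\right) = -9 + \left(3 + k^{2} + 16 k\right) = -6 + k^{2} + 16 k$)
$X{\left(B \right)} = 1$ ($X{\left(B \right)} = \frac{2 B}{2 B} = 2 B \frac{1}{2 B} = 1$)
$X{\left(K \right)} g{\left(13 \right)} = 1 \left(-6 + 13^{2} + 16 \cdot 13\right) = 1 \left(-6 + 169 + 208\right) = 1 \cdot 371 = 371$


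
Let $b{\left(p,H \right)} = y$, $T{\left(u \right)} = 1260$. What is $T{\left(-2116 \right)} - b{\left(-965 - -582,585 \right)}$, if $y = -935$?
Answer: $2195$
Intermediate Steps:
$b{\left(p,H \right)} = -935$
$T{\left(-2116 \right)} - b{\left(-965 - -582,585 \right)} = 1260 - -935 = 1260 + 935 = 2195$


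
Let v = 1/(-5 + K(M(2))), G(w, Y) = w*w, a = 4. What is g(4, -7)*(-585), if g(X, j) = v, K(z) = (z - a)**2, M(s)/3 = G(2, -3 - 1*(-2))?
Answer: -585/59 ≈ -9.9153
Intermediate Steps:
G(w, Y) = w**2
M(s) = 12 (M(s) = 3*2**2 = 3*4 = 12)
K(z) = (-4 + z)**2 (K(z) = (z - 1*4)**2 = (z - 4)**2 = (-4 + z)**2)
v = 1/59 (v = 1/(-5 + (-4 + 12)**2) = 1/(-5 + 8**2) = 1/(-5 + 64) = 1/59 ≈ 0.016949)
g(X, j) = 1/59
g(4, -7)*(-585) = (1/59)*(-585) = -585/59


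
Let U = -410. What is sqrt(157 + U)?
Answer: I*sqrt(253) ≈ 15.906*I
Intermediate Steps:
sqrt(157 + U) = sqrt(157 - 410) = sqrt(-253) = I*sqrt(253)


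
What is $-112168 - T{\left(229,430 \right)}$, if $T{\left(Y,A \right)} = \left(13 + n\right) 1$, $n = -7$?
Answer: $-112174$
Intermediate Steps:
$T{\left(Y,A \right)} = 6$ ($T{\left(Y,A \right)} = \left(13 - 7\right) 1 = 6 \cdot 1 = 6$)
$-112168 - T{\left(229,430 \right)} = -112168 - 6 = -112174$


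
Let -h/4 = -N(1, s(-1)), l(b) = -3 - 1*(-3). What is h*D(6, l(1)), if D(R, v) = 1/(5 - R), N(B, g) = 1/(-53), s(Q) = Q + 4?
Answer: 4/53 ≈ 0.075472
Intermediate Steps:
l(b) = 0 (l(b) = -3 + 3 = 0)
s(Q) = 4 + Q
N(B, g) = -1/53
h = -4/53 (h = -(-4)*(-1)/53 = -4*1/53 = -4/53 ≈ -0.075472)
h*D(6, l(1)) = -(-4)/(53*(-5 + 6)) = -(-4)/(53*1) = -(-4)/53 = -4/53*(-1) = 4/53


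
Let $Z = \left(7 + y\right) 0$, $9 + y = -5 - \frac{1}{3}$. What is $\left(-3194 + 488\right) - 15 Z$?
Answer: $-2706$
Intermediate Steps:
$y = - \frac{43}{3}$ ($y = -9 - \frac{16}{3} = - \frac{43}{3} \approx -14.333$)
$Z = 0$ ($Z = \left(7 - \frac{43}{3}\right) 0 = \left(- \frac{22}{3}\right) 0 = 0$)
$\left(-3194 + 488\right) - 15 Z = \left(-3194 + 488\right) - 0 = -2706 + 0 = -2706$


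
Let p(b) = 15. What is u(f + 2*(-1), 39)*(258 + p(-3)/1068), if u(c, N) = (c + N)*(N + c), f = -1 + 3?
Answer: 139708413/356 ≈ 3.9244e+5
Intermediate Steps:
f = 2
u(c, N) = (N + c)² (u(c, N) = (N + c)*(N + c) = (N + c)²)
u(f + 2*(-1), 39)*(258 + p(-3)/1068) = (39 + (2 + 2*(-1)))²*(258 + 15/1068) = (39 + (2 - 2))²*(258 + 15*(1/1068)) = (39 + 0)²*(258 + 5/356) = 39²*(91853/356) = 1521*(91853/356) = 139708413/356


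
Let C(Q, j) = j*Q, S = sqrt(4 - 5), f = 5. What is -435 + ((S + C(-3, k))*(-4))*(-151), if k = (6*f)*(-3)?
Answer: 162645 + 604*I ≈ 1.6265e+5 + 604.0*I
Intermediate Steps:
k = -90 (k = (6*5)*(-3) = 30*(-3) = -90)
S = I (S = sqrt(-1) = I ≈ 1.0*I)
C(Q, j) = Q*j
-435 + ((S + C(-3, k))*(-4))*(-151) = -435 + ((I - 3*(-90))*(-4))*(-151) = -435 + ((I + 270)*(-4))*(-151) = -435 + ((270 + I)*(-4))*(-151) = -435 + (-1080 - 4*I)*(-151) = -435 + (163080 + 604*I) = 162645 + 604*I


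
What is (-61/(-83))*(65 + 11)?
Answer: 4636/83 ≈ 55.855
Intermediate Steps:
(-61/(-83))*(65 + 11) = -61*(-1/83)*76 = (61/83)*76 = 4636/83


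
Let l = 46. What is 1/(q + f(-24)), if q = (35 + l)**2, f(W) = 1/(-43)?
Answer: 43/282122 ≈ 0.00015242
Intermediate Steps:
f(W) = -1/43
q = 6561 (q = (35 + 46)**2 = 81**2 = 6561)
1/(q + f(-24)) = 1/(6561 - 1/43) = 1/(282122/43) = 43/282122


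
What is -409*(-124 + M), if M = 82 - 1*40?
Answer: 33538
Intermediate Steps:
M = 42 (M = 82 - 40 = 42)
-409*(-124 + M) = -409*(-124 + 42) = -409*(-82) = 33538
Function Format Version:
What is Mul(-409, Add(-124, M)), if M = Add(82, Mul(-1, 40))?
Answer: 33538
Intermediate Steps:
M = 42 (M = Add(82, -40) = 42)
Mul(-409, Add(-124, M)) = Mul(-409, Add(-124, 42)) = Mul(-409, -82) = 33538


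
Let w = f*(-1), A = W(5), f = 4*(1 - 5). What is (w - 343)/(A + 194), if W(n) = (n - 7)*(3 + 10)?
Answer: -109/56 ≈ -1.9464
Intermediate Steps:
W(n) = -91 + 13*n (W(n) = (-7 + n)*13 = -91 + 13*n)
f = -16 (f = 4*(-4) = -16)
A = -26 (A = -91 + 13*5 = -91 + 65 = -26)
w = 16 (w = -16*(-1) = 16)
(w - 343)/(A + 194) = (16 - 343)/(-26 + 194) = -327/168 = -327*1/168 = -109/56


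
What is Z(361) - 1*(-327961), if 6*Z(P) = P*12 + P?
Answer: 1972459/6 ≈ 3.2874e+5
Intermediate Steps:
Z(P) = 13*P/6 (Z(P) = (P*12 + P)/6 = (12*P + P)/6 = (13*P)/6 = 13*P/6)
Z(361) - 1*(-327961) = (13/6)*361 - 1*(-327961) = 4693/6 + 327961 = 1972459/6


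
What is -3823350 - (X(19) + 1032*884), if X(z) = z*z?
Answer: -4735999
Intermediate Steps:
X(z) = z²
-3823350 - (X(19) + 1032*884) = -3823350 - (19² + 1032*884) = -3823350 - (361 + 912288) = -3823350 - 1*912649 = -3823350 - 912649 = -4735999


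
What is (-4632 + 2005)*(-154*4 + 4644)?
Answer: -10581556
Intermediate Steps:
(-4632 + 2005)*(-154*4 + 4644) = -2627*(-616 + 4644) = -2627*4028 = -10581556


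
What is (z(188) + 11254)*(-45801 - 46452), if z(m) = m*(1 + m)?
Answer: -4316148858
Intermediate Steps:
(z(188) + 11254)*(-45801 - 46452) = (188*(1 + 188) + 11254)*(-45801 - 46452) = (188*189 + 11254)*(-92253) = (35532 + 11254)*(-92253) = 46786*(-92253) = -4316148858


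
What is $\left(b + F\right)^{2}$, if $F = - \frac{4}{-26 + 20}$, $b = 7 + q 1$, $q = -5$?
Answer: $\frac{64}{9} \approx 7.1111$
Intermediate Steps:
$b = 2$ ($b = 7 - 5 = 2$)
$F = \frac{2}{3}$ ($F = - \frac{4}{-6} = \left(-4\right) \left(- \frac{1}{6}\right) = \frac{2}{3} \approx 0.66667$)
$\left(b + F\right)^{2} = \left(2 + \frac{2}{3}\right)^{2} = \left(\frac{8}{3}\right)^{2} = \frac{64}{9}$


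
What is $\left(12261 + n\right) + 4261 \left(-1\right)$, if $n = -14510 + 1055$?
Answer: $-5455$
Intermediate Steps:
$n = -13455$
$\left(12261 + n\right) + 4261 \left(-1\right) = \left(12261 - 13455\right) + 4261 \left(-1\right) = -1194 - 4261 = -5455$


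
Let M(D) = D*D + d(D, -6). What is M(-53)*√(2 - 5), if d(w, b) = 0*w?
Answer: 2809*I*√3 ≈ 4865.3*I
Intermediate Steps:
d(w, b) = 0
M(D) = D² (M(D) = D*D + 0 = D² + 0 = D²)
M(-53)*√(2 - 5) = (-53)²*√(2 - 5) = 2809*√(-3) = 2809*(I*√3) = 2809*I*√3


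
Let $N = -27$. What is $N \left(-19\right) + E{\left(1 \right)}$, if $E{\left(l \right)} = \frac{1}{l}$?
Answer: $514$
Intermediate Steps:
$N \left(-19\right) + E{\left(1 \right)} = \left(-27\right) \left(-19\right) + 1^{-1} = 513 + 1 = 514$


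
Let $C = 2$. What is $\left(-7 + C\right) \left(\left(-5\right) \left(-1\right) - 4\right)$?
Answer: $-5$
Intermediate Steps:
$\left(-7 + C\right) \left(\left(-5\right) \left(-1\right) - 4\right) = \left(-7 + 2\right) \left(\left(-5\right) \left(-1\right) - 4\right) = - 5 \left(5 - 4\right) = \left(-5\right) 1 = -5$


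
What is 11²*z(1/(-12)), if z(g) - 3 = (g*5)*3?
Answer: 847/4 ≈ 211.75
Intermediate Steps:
z(g) = 3 + 15*g (z(g) = 3 + (g*5)*3 = 3 + (5*g)*3 = 3 + 15*g)
11²*z(1/(-12)) = 11²*(3 + 15/(-12)) = 121*(3 + 15*(-1/12)) = 121*(3 - 5/4) = 121*(7/4) = 847/4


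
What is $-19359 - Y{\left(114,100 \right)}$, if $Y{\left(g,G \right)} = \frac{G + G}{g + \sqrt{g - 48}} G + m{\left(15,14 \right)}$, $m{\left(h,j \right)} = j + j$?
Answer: $- \frac{8431797}{431} + \frac{2000 \sqrt{66}}{1293} \approx -19551.0$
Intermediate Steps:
$m{\left(h,j \right)} = 2 j$
$Y{\left(g,G \right)} = 28 + \frac{2 G^{2}}{g + \sqrt{-48 + g}}$ ($Y{\left(g,G \right)} = \frac{G + G}{g + \sqrt{g - 48}} G + 2 \cdot 14 = \frac{2 G}{g + \sqrt{-48 + g}} G + 28 = \frac{2 G^{2}}{g + \sqrt{-48 + g}} + 28 = 28 + \frac{2 G^{2}}{g + \sqrt{-48 + g}}$)
$-19359 - Y{\left(114,100 \right)} = -19359 - \frac{2 \left(100^{2} + 14 \cdot 114 + 14 \sqrt{-48 + 114}\right)}{114 + \sqrt{-48 + 114}} = -19359 - \frac{2 \left(10000 + 1596 + 14 \sqrt{66}\right)}{114 + \sqrt{66}} = -19359 - \frac{2 \left(11596 + 14 \sqrt{66}\right)}{114 + \sqrt{66}}$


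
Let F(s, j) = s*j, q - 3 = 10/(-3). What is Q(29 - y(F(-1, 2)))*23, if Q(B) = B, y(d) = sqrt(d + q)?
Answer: 667 - 23*I*sqrt(21)/3 ≈ 667.0 - 35.133*I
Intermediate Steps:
q = -1/3 (q = 3 + 10/(-3) = 3 + 10*(-1/3) = 3 - 10/3 = -1/3 ≈ -0.33333)
F(s, j) = j*s
y(d) = sqrt(-1/3 + d) (y(d) = sqrt(d - 1/3) = sqrt(-1/3 + d))
Q(29 - y(F(-1, 2)))*23 = (29 - sqrt(-3 + 9*(2*(-1)))/3)*23 = (29 - sqrt(-3 + 9*(-2))/3)*23 = (29 - sqrt(-3 - 18)/3)*23 = (29 - sqrt(-21)/3)*23 = (29 - I*sqrt(21)/3)*23 = 667 - 23*I*sqrt(21)/3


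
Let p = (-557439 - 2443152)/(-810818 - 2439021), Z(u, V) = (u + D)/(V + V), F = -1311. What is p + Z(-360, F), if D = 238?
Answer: 4132014980/4260538929 ≈ 0.96983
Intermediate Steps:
Z(u, V) = (238 + u)/(2*V) (Z(u, V) = (u + 238)/(V + V) = (238 + u)/((2*V)) = (238 + u)*(1/(2*V)) = (238 + u)/(2*V))
p = 3000591/3249839 (p = -3000591/(-3249839) = -3000591*(-1/3249839) = 3000591/3249839 ≈ 0.92330)
p + Z(-360, F) = 3000591/3249839 + (½)*(238 - 360)/(-1311) = 3000591/3249839 + (½)*(-1/1311)*(-122) = 3000591/3249839 + 61/1311 = 4132014980/4260538929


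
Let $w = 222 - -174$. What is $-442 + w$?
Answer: $-46$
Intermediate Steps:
$w = 396$ ($w = 222 + 174 = 396$)
$-442 + w = -442 + 396 = -46$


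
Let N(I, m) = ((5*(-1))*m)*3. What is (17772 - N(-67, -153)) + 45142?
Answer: 60619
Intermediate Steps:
N(I, m) = -15*m (N(I, m) = -5*m*3 = -15*m)
(17772 - N(-67, -153)) + 45142 = (17772 - (-15)*(-153)) + 45142 = (17772 - 1*2295) + 45142 = (17772 - 2295) + 45142 = 15477 + 45142 = 60619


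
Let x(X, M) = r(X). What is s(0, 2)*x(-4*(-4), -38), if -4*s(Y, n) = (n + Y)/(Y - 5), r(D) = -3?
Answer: -3/10 ≈ -0.30000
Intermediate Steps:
x(X, M) = -3
s(Y, n) = -(Y + n)/(4*(-5 + Y)) (s(Y, n) = -(n + Y)/(4*(Y - 5)) = -(Y + n)/(4*(-5 + Y)))
s(0, 2)*x(-4*(-4), -38) = ((-1*0 - 1*2)/(4*(-5 + 0)))*(-3) = ((1/4)*(0 - 2)/(-5))*(-3) = ((1/4)*(-1/5)*(-2))*(-3) = (1/10)*(-3) = -3/10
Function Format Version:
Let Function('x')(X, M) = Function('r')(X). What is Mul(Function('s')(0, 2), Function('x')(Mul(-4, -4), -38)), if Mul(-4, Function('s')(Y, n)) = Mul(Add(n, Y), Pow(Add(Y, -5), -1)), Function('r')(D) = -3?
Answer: Rational(-3, 10) ≈ -0.30000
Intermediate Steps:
Function('x')(X, M) = -3
Function('s')(Y, n) = Mul(Rational(-1, 4), Pow(Add(-5, Y), -1), Add(Y, n)) (Function('s')(Y, n) = Mul(Rational(-1, 4), Mul(Add(n, Y), Pow(Add(Y, -5), -1))) = Mul(Rational(-1, 4), Mul(Add(Y, n), Pow(Add(-5, Y), -1))) = Mul(Rational(-1, 4), Mul(Pow(Add(-5, Y), -1), Add(Y, n))) = Mul(Rational(-1, 4), Pow(Add(-5, Y), -1), Add(Y, n)))
Mul(Function('s')(0, 2), Function('x')(Mul(-4, -4), -38)) = Mul(Mul(Rational(1, 4), Pow(Add(-5, 0), -1), Add(Mul(-1, 0), Mul(-1, 2))), -3) = Mul(Mul(Rational(1, 4), Pow(-5, -1), Add(0, -2)), -3) = Mul(Mul(Rational(1, 4), Rational(-1, 5), -2), -3) = Mul(Rational(1, 10), -3) = Rational(-3, 10)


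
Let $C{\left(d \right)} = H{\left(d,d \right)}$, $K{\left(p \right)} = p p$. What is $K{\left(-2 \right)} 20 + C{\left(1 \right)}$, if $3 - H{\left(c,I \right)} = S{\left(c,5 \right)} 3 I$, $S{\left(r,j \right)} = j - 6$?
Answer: $86$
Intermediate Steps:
$S{\left(r,j \right)} = -6 + j$ ($S{\left(r,j \right)} = j - 6 = -6 + j$)
$K{\left(p \right)} = p^{2}$
$H{\left(c,I \right)} = 3 + 3 I$ ($H{\left(c,I \right)} = 3 - \left(-6 + 5\right) 3 I = 3 - \left(-1\right) 3 I = 3 - - 3 I = 3 + 3 I$)
$C{\left(d \right)} = 3 + 3 d$
$K{\left(-2 \right)} 20 + C{\left(1 \right)} = \left(-2\right)^{2} \cdot 20 + \left(3 + 3 \cdot 1\right) = 4 \cdot 20 + \left(3 + 3\right) = 80 + 6 = 86$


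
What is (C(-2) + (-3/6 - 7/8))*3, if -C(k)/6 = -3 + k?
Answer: 687/8 ≈ 85.875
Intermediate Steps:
C(k) = 18 - 6*k (C(k) = -6*(-3 + k) = 18 - 6*k)
(C(-2) + (-3/6 - 7/8))*3 = ((18 - 6*(-2)) + (-3/6 - 7/8))*3 = ((18 + 12) + (-3*⅙ - 7*⅛))*3 = (30 + (-½ - 7/8))*3 = (30 - 11/8)*3 = (229/8)*3 = 687/8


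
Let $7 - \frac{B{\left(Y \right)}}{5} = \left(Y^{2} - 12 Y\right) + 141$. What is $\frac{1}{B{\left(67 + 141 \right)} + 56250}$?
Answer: $- \frac{1}{148260} \approx -6.7449 \cdot 10^{-6}$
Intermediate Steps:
$B{\left(Y \right)} = -670 - 5 Y^{2} + 60 Y$ ($B{\left(Y \right)} = 35 - 5 \left(\left(Y^{2} - 12 Y\right) + 141\right) = 35 - 5 \left(141 + Y^{2} - 12 Y\right) = 35 - \left(705 - 60 Y + 5 Y^{2}\right) = -670 - 5 Y^{2} + 60 Y$)
$\frac{1}{B{\left(67 + 141 \right)} + 56250} = \frac{1}{\left(-670 - 5 \left(67 + 141\right)^{2} + 60 \left(67 + 141\right)\right) + 56250} = \frac{1}{\left(-670 - 5 \cdot 208^{2} + 60 \cdot 208\right) + 56250} = \frac{1}{\left(-670 - 216320 + 12480\right) + 56250} = \frac{1}{-204510 + 56250} = \frac{1}{-148260} = - \frac{1}{148260}$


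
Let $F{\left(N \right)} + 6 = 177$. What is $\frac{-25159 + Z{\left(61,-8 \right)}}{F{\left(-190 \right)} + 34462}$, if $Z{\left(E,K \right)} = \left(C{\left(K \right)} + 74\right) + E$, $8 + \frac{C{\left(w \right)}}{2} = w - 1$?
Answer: $- \frac{25058}{34633} \approx -0.72353$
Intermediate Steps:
$C{\left(w \right)} = -18 + 2 w$ ($C{\left(w \right)} = -16 + 2 \left(w - 1\right) = -16 + 2 \left(-1 + w\right) = -16 + \left(-2 + 2 w\right) = -18 + 2 w$)
$Z{\left(E,K \right)} = 56 + E + 2 K$ ($Z{\left(E,K \right)} = \left(\left(-18 + 2 K\right) + 74\right) + E = \left(56 + 2 K\right) + E = 56 + E + 2 K$)
$F{\left(N \right)} = 171$ ($F{\left(N \right)} = -6 + 177 = 171$)
$\frac{-25159 + Z{\left(61,-8 \right)}}{F{\left(-190 \right)} + 34462} = \frac{-25159 + \left(56 + 61 + 2 \left(-8\right)\right)}{171 + 34462} = \frac{-25159 + \left(56 + 61 - 16\right)}{34633} = \left(-25159 + 101\right) \frac{1}{34633} = \left(-25058\right) \frac{1}{34633} = - \frac{25058}{34633}$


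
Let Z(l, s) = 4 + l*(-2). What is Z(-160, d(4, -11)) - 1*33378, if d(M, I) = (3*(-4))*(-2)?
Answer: -33054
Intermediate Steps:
d(M, I) = 24 (d(M, I) = -12*(-2) = 24)
Z(l, s) = 4 - 2*l
Z(-160, d(4, -11)) - 1*33378 = (4 - 2*(-160)) - 1*33378 = (4 + 320) - 33378 = 324 - 33378 = -33054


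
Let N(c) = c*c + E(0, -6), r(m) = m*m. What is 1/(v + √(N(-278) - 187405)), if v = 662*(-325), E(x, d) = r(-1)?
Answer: -21515/4628963262 - I*√27530/23144816310 ≈ -4.6479e-6 - 7.1689e-9*I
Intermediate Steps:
r(m) = m²
E(x, d) = 1 (E(x, d) = (-1)² = 1)
N(c) = 1 + c² (N(c) = c*c + 1 = c² + 1 = 1 + c²)
v = -215150
1/(v + √(N(-278) - 187405)) = 1/(-215150 + √((1 + (-278)²) - 187405)) = 1/(-215150 + √((1 + 77284) - 187405)) = 1/(-215150 + √(77285 - 187405)) = 1/(-215150 + √(-110120)) = 1/(-215150 + 2*I*√27530)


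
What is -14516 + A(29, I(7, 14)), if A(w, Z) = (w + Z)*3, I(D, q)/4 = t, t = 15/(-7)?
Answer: -101183/7 ≈ -14455.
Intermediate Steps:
t = -15/7 (t = 15*(-⅐) = -15/7 ≈ -2.1429)
I(D, q) = -60/7 (I(D, q) = 4*(-15/7) = -60/7)
A(w, Z) = 3*Z + 3*w (A(w, Z) = (Z + w)*3 = 3*Z + 3*w)
-14516 + A(29, I(7, 14)) = -14516 + (3*(-60/7) + 3*29) = -14516 + (-180/7 + 87) = -14516 + 429/7 = -101183/7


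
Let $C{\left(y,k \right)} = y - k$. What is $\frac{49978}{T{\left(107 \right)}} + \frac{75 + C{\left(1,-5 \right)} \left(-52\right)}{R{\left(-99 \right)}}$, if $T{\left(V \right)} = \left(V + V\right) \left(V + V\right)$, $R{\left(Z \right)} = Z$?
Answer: $\frac{2633579}{755634} \approx 3.4853$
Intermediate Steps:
$T{\left(V \right)} = 4 V^{2}$ ($T{\left(V \right)} = 2 V 2 V = 4 V^{2}$)
$\frac{49978}{T{\left(107 \right)}} + \frac{75 + C{\left(1,-5 \right)} \left(-52\right)}{R{\left(-99 \right)}} = \frac{49978}{4 \cdot 107^{2}} + \frac{75 + \left(1 - -5\right) \left(-52\right)}{-99} = \frac{49978}{4 \cdot 11449} + \left(75 + \left(1 + 5\right) \left(-52\right)\right) \left(- \frac{1}{99}\right) = \frac{49978}{45796} + \left(75 + 6 \left(-52\right)\right) \left(- \frac{1}{99}\right) = 49978 \cdot \frac{1}{45796} + \left(75 - 312\right) \left(- \frac{1}{99}\right) = \frac{24989}{22898} - - \frac{79}{33} = \frac{24989}{22898} + \frac{79}{33} = \frac{2633579}{755634}$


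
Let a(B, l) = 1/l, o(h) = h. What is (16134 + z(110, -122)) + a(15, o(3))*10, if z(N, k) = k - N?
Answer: 47716/3 ≈ 15905.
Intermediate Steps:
(16134 + z(110, -122)) + a(15, o(3))*10 = (16134 + (-122 - 1*110)) + 10/3 = (16134 + (-122 - 110)) + (1/3)*10 = (16134 - 232) + 10/3 = 15902 + 10/3 = 47716/3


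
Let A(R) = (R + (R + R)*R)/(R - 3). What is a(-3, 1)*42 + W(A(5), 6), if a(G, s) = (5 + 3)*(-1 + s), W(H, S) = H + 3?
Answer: 61/2 ≈ 30.500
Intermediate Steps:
A(R) = (R + 2*R²)/(-3 + R) (A(R) = (R + (2*R)*R)/(-3 + R) = (R + 2*R²)/(-3 + R))
W(H, S) = 3 + H
a(G, s) = -8 + 8*s (a(G, s) = 8*(-1 + s) = -8 + 8*s)
a(-3, 1)*42 + W(A(5), 6) = (-8 + 8*1)*42 + (3 + 5*(1 + 2*5)/(-3 + 5)) = (-8 + 8)*42 + (3 + 5*(1 + 10)/2) = 0*42 + (3 + 5*(½)*11) = 0 + (3 + 55/2) = 0 + 61/2 = 61/2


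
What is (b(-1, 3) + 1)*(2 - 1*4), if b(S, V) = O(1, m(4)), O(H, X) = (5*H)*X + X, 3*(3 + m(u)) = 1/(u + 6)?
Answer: 168/5 ≈ 33.600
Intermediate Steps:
m(u) = -3 + 1/(3*(6 + u)) (m(u) = -3 + 1/(3*(u + 6)) = -3 + 1/(3*(6 + u)))
O(H, X) = X + 5*H*X (O(H, X) = 5*H*X + X = X + 5*H*X)
b(S, V) = -89/5 (b(S, V) = ((-53 - 9*4)/(3*(6 + 4)))*(1 + 5*1) = ((⅓)*(-53 - 36)/10)*(1 + 5) = ((⅓)*(⅒)*(-89))*6 = -89/30*6 = -89/5)
(b(-1, 3) + 1)*(2 - 1*4) = (-89/5 + 1)*(2 - 1*4) = -84*(2 - 4)/5 = -84/5*(-2) = 168/5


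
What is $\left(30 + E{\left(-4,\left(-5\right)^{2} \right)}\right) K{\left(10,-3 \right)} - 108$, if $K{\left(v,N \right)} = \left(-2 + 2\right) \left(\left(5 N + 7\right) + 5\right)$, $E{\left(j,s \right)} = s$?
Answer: $-108$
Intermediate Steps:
$K{\left(v,N \right)} = 0$ ($K{\left(v,N \right)} = 0 \left(\left(7 + 5 N\right) + 5\right) = 0 \left(12 + 5 N\right) = 0$)
$\left(30 + E{\left(-4,\left(-5\right)^{2} \right)}\right) K{\left(10,-3 \right)} - 108 = \left(30 + \left(-5\right)^{2}\right) 0 - 108 = \left(30 + 25\right) 0 - 108 = 55 \cdot 0 - 108 = 0 - 108 = -108$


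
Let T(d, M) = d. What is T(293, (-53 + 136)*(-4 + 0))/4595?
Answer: 293/4595 ≈ 0.063765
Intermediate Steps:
T(293, (-53 + 136)*(-4 + 0))/4595 = 293/4595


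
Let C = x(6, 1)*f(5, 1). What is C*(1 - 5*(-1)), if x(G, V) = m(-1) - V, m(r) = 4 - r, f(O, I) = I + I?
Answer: 48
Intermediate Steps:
f(O, I) = 2*I
x(G, V) = 5 - V (x(G, V) = (4 - 1*(-1)) - V = (4 + 1) - V = 5 - V)
C = 8 (C = (5 - 1*1)*(2*1) = (5 - 1)*2 = 4*2 = 8)
C*(1 - 5*(-1)) = 8*(1 - 5*(-1)) = 8*(1 + 5) = 8*6 = 48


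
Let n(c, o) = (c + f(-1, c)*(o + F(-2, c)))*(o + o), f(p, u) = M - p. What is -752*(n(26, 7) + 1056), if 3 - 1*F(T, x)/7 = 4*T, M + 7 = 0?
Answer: 4238272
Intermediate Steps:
M = -7 (M = -7 + 0 = -7)
f(p, u) = -7 - p
F(T, x) = 21 - 28*T
n(c, o) = 2*o*(-462 + c - 6*o) (n(c, o) = (c + (-7 - 1*(-1))*(o + (21 - 28*(-2))))*(o + o) = (c + (-7 + 1)*(o + (21 + 56)))*(2*o) = (c - 6*(o + 77))*(2*o) = (c - 6*(77 + o))*(2*o) = (c + (-462 - 6*o))*(2*o) = (-462 + c - 6*o)*(2*o) = 2*o*(-462 + c - 6*o))
-752*(n(26, 7) + 1056) = -752*(2*7*(-462 + 26 - 6*7) + 1056) = -752*(2*7*(-462 + 26 - 42) + 1056) = -752*(2*7*(-478) + 1056) = -752*(-6692 + 1056) = -752*(-5636) = 4238272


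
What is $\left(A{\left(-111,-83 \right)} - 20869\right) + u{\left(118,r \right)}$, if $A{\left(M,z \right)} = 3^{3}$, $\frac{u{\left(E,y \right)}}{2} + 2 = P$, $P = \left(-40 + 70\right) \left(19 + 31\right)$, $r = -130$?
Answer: $-17846$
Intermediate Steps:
$P = 1500$ ($P = 30 \cdot 50 = 1500$)
$u{\left(E,y \right)} = 2996$ ($u{\left(E,y \right)} = -4 + 2 \cdot 1500 = -4 + 3000 = 2996$)
$A{\left(M,z \right)} = 27$
$\left(A{\left(-111,-83 \right)} - 20869\right) + u{\left(118,r \right)} = \left(27 - 20869\right) + 2996 = -20842 + 2996 = -17846$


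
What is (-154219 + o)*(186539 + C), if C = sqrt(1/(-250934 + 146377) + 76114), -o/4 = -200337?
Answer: 120714796531 + 647129*sqrt(832090901771829)/104557 ≈ 1.2089e+11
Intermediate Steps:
o = 801348 (o = -4*(-200337) = 801348)
C = sqrt(832090901771829)/104557 (C = sqrt(1/(-104557) + 76114) = sqrt(-1/104557 + 76114) = sqrt(7958251497/104557) = sqrt(832090901771829)/104557 ≈ 275.89)
(-154219 + o)*(186539 + C) = (-154219 + 801348)*(186539 + sqrt(832090901771829)/104557) = 647129*(186539 + sqrt(832090901771829)/104557) = 120714796531 + 647129*sqrt(832090901771829)/104557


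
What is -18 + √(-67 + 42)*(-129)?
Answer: -18 - 645*I ≈ -18.0 - 645.0*I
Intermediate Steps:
-18 + √(-67 + 42)*(-129) = -18 + √(-25)*(-129) = -18 + (5*I)*(-129) = -18 - 645*I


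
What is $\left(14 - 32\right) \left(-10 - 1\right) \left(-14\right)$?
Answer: $-2772$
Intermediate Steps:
$\left(14 - 32\right) \left(-10 - 1\right) \left(-14\right) = \left(14 - 32\right) \left(\left(-11\right) \left(-14\right)\right) = \left(-18\right) 154 = -2772$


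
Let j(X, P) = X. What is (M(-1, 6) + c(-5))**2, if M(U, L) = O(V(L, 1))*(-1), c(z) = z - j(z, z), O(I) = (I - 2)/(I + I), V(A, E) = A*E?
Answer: 1/9 ≈ 0.11111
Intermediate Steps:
O(I) = (-2 + I)/(2*I) (O(I) = (-2 + I)/((2*I)) = (-2 + I)*(1/(2*I)) = (-2 + I)/(2*I))
c(z) = 0 (c(z) = z - z = 0)
M(U, L) = -(-2 + L)/(2*L) (M(U, L) = ((-2 + L*1)/(2*((L*1))))*(-1) = ((-2 + L)/(2*L))*(-1) = -(-2 + L)/(2*L))
(M(-1, 6) + c(-5))**2 = ((1/2)*(2 - 1*6)/6 + 0)**2 = ((1/2)*(1/6)*(2 - 6) + 0)**2 = ((1/2)*(1/6)*(-4) + 0)**2 = (-1/3 + 0)**2 = (-1/3)**2 = 1/9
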